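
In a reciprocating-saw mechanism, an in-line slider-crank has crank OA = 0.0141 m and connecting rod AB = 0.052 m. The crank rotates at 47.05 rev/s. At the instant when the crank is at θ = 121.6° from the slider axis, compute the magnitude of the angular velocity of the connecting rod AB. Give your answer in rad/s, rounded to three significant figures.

ω = 295.6 rad/s (converted from 47.05 rev/s).
The rod makes angle φ with the slider axis where L sinφ = r sinθ; differentiating, L cosφ·φ̇ = r ω cosθ.
L cosφ = √(L² − r² sin²θ) = 0.050594 m.
|ω_rod| = r ω |cosθ| / √(L² − r² sin²θ) = 0.0141·295.6·0.52399/0.050594 = 43.17 rad/s.

43.2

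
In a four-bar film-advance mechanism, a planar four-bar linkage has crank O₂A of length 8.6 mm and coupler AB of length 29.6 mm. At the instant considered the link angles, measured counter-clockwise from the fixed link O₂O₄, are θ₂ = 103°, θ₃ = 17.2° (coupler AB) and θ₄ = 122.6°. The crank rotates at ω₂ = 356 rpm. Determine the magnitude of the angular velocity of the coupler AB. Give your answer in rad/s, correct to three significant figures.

3.77

ω₂ = 37.28 rad/s (from 356 rpm).
Differentiating the loop-closure r₂e^{iθ₂}+r₃e^{iθ₃}=r₁+r₄e^{iθ₄} gives r₂ω₂e^{iθ₂}+r₃ω₃e^{iθ₃}=r₄ω₄e^{iθ₄}.
Eliminating the other unknown: ω₃ = r₂ω₂ sin(θ₄−θ₂) / [r₃ sin(θ₃−θ₄)].
Numerator sine = +0.33545; denominator sine = -0.96410.
Result = 0.0086·37.28·(+0.33545) / (0.0296·(-0.96410)) = -3.7687 rad/s; magnitude 3.7687 rad/s.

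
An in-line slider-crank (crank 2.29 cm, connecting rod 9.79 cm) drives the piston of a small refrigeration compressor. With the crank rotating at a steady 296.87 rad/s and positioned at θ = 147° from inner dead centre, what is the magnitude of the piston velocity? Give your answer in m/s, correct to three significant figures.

ω = 296.9 rad/s
For an in-line slider-crank, x = r cosθ + √(L² − r² sin²θ), so v = −rω sinθ·[1 + r cosθ/√(L² − r² sin²θ)].
With r = 0.0229 m, L = 0.0979 m, θ = 147°: √(L² − r² sin²θ) = 0.097102 m.
v = −0.0229·296.9·0.54464·[1 + 0.0229·-0.83867/0.097102] = -2.9703 m/s.
|v| = 2.9703 m/s.

2.97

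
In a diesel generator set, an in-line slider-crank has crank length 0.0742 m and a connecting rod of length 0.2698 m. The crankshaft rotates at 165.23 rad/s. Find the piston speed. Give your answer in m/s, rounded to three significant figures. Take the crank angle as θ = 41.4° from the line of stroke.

9.81

ω = 165.2 rad/s
For an in-line slider-crank, x = r cosθ + √(L² − r² sin²θ), so v = −rω sinθ·[1 + r cosθ/√(L² − r² sin²θ)].
With r = 0.0742 m, L = 0.2698 m, θ = 41.4°: √(L² − r² sin²θ) = 0.2653 m.
v = −0.0742·165.2·0.66131·[1 + 0.0742·0.75011/0.2653] = -9.8087 m/s.
|v| = 9.8087 m/s.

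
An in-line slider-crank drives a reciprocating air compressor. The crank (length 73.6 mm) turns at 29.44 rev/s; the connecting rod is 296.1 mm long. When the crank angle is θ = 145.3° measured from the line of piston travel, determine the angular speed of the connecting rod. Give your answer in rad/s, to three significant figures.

38.2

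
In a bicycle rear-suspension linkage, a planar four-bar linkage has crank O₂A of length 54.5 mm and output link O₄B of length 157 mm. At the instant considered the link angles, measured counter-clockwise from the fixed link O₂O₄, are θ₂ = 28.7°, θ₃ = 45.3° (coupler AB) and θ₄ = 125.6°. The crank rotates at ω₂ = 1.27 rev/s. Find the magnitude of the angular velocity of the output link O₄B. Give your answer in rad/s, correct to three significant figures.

ω₂ = 7.98 rad/s (from 1.27 rev/s).
Differentiating the loop-closure r₂e^{iθ₂}+r₃e^{iθ₃}=r₁+r₄e^{iθ₄} gives r₂ω₂e^{iθ₂}+r₃ω₃e^{iθ₃}=r₄ω₄e^{iθ₄}.
Eliminating the other unknown: ω₄ = r₂ω₂ sin(θ₂−θ₃) / [r₄ sin(θ₄−θ₃)].
Numerator sine = -0.28569; denominator sine = +0.98570.
Result = 0.0545·7.98·(-0.28569) / (0.157·(+0.98570)) = -0.80284 rad/s; magnitude 0.80284 rad/s.

0.803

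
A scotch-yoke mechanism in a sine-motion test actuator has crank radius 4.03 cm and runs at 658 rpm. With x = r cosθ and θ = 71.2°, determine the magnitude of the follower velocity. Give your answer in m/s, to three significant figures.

2.63

ω = 68.91 rad/s (from 658 rpm).
x = r cosθ ⇒ ẋ = −rω sinθ.
|v| = rω|sinθ| = 0.0403·68.91·|sin 71.2°| = 2.6287 m/s.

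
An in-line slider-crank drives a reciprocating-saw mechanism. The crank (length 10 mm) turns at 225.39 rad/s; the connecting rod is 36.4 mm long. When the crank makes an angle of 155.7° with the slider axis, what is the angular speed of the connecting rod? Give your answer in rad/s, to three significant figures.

56.8

ω = 225.4 rad/s
The rod makes angle φ with the slider axis where L sinφ = r sinθ; differentiating, L cosφ·φ̇ = r ω cosθ.
L cosφ = √(L² − r² sin²θ) = 0.036167 m.
|ω_rod| = r ω |cosθ| / √(L² − r² sin²θ) = 0.01·225.4·0.91140/0.036167 = 56.799 rad/s.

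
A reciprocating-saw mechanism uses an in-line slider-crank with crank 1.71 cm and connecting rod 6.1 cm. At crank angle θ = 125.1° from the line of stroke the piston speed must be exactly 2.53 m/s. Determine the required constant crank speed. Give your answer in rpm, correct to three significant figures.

For an in-line slider-crank, |v_piston| = rω|sinθ|·[1 + r cosθ/√(L² − r² sin²θ)].
With r = 0.0171 m, L = 0.061 m, θ = 125.1°: the bracketed kinematic factor |dx/dθ| = 0.011673 m.
ω = v/|dx/dθ| = 2.53/0.011673 = 216.73 rad/s.
N = 60ω/(2π) = 2069.6 rpm.

2070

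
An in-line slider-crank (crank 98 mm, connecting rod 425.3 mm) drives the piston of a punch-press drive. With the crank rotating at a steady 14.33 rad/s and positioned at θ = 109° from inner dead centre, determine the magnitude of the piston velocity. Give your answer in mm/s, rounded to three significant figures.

1230

ω = 14.33 rad/s
For an in-line slider-crank, x = r cosθ + √(L² − r² sin²θ), so v = −rω sinθ·[1 + r cosθ/√(L² − r² sin²θ)].
With r = 0.098 m, L = 0.4253 m, θ = 109°: √(L² − r² sin²θ) = 0.41508 m.
v = −0.098·14.33·0.94552·[1 + 0.098·-0.32557/0.41508] = -1.2258 m/s.
|v| = 1.2258 m/s = 1225.8 mm/s.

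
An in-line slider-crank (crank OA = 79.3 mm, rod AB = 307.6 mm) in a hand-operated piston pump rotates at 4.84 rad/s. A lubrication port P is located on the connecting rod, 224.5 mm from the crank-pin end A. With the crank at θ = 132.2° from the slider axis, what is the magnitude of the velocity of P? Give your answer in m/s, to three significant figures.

0.257

ω = 4.84 rad/s.  Crank-pin speed |V_A| = rω = 0.38381 m/s, perpendicular to OA.
Rod angle: sinφ = −(r/L) sinθ ⇒ φ = -11.010°; ω_rod = −rω cosθ/√(L²−r²sin²θ) = +0.85386 rad/s.
V_P = V_A + ω_rod × AP, with AP = 0.2245 m along the rod.
Components: V_Px = −rω sinθ − a·ω_rod·sinφ = -0.24772 m/s;  V_Py = rω cosθ + a·ω_rod·cosφ = -0.06965 m/s.
|V_P| = √(V_Px² + V_Py²) = 0.25733 m/s.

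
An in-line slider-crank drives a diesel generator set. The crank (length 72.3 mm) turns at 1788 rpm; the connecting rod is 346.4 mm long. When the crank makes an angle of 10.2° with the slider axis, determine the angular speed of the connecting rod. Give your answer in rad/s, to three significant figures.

38.5

ω = 187.2 rad/s (converted from 1788 rpm).
The rod makes angle φ with the slider axis where L sinφ = r sinθ; differentiating, L cosφ·φ̇ = r ω cosθ.
L cosφ = √(L² − r² sin²θ) = 0.34616 m.
|ω_rod| = r ω |cosθ| / √(L² − r² sin²θ) = 0.0723·187.2·0.98420/0.34616 = 38.489 rad/s.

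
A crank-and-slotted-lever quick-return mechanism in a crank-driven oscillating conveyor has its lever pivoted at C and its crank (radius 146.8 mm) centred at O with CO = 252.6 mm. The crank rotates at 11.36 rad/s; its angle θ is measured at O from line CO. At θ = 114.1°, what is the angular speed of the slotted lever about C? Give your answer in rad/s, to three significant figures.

ω = 11.36 rad/s
Crank pin A relative to C: A = (d + r cosθ, r sinθ); lever angle φ = atan2(r sinθ, d + r cosθ).
Differentiating tanφ: φ̇ = rω(d cosθ + r)/(d² + r² + 2dr cosθ).
d² + r² + 2dr cosθ = |CA|² = 0.0550738 m²;  d cosθ + r = +0.043656 m.
|ω_lever| = |0.1468·11.36·+0.043656| / 0.0550738 = 1.3219 rad/s.

1.32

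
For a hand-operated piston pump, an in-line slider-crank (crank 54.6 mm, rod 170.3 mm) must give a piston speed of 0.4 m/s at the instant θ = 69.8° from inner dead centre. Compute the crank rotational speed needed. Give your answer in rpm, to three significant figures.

For an in-line slider-crank, |v_piston| = rω|sinθ|·[1 + r cosθ/√(L² − r² sin²θ)].
With r = 0.0546 m, L = 0.1703 m, θ = 69.8°: the bracketed kinematic factor |dx/dθ| = 0.05719 m.
ω = v/|dx/dθ| = 0.4/0.05719 = 6.9942 rad/s.
N = 60ω/(2π) = 66.79 rpm.

66.8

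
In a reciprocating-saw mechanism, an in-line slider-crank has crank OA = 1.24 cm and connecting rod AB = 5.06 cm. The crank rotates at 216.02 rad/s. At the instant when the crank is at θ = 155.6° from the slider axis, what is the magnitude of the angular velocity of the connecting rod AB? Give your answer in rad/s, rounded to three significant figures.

ω = 216 rad/s
The rod makes angle φ with the slider axis where L sinφ = r sinθ; differentiating, L cosφ·φ̇ = r ω cosθ.
L cosφ = √(L² − r² sin²θ) = 0.05034 m.
|ω_rod| = r ω |cosθ| / √(L² − r² sin²θ) = 0.0124·216·0.91068/0.05034 = 48.458 rad/s.

48.5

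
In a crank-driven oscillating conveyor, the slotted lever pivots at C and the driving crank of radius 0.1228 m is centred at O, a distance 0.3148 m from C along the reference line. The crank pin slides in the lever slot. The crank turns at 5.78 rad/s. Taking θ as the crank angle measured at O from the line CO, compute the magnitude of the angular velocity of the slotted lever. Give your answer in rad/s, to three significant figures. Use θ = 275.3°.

ω = 5.78 rad/s
Crank pin A relative to C: A = (d + r cosθ, r sinθ); lever angle φ = atan2(r sinθ, d + r cosθ).
Differentiating tanφ: φ̇ = rω(d cosθ + r)/(d² + r² + 2dr cosθ).
d² + r² + 2dr cosθ = |CA|² = 0.121321 m²;  d cosθ + r = +0.15188 m.
|ω_lever| = |0.1228·5.78·+0.15188| / 0.121321 = 0.88856 rad/s.

0.889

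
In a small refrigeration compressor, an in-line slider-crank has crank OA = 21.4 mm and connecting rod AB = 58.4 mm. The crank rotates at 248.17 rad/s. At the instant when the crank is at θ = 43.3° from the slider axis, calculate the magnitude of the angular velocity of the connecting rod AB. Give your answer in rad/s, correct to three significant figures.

ω = 248.2 rad/s
The rod makes angle φ with the slider axis where L sinφ = r sinθ; differentiating, L cosφ·φ̇ = r ω cosθ.
L cosφ = √(L² − r² sin²θ) = 0.056526 m.
|ω_rod| = r ω |cosθ| / √(L² − r² sin²θ) = 0.0214·248.2·0.72777/0.056526 = 68.377 rad/s.

68.4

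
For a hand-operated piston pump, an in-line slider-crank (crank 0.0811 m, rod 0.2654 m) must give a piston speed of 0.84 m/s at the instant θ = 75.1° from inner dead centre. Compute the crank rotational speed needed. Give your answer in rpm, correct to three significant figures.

94.6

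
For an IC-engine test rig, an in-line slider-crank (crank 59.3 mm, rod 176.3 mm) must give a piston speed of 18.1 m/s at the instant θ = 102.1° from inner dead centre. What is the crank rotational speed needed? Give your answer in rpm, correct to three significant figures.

For an in-line slider-crank, |v_piston| = rω|sinθ|·[1 + r cosθ/√(L² − r² sin²θ)].
With r = 0.0593 m, L = 0.1763 m, θ = 102.1°: the bracketed kinematic factor |dx/dθ| = 0.053654 m.
ω = v/|dx/dθ| = 18.1/0.053654 = 337.35 rad/s.
N = 60ω/(2π) = 3221.5 rpm.

3220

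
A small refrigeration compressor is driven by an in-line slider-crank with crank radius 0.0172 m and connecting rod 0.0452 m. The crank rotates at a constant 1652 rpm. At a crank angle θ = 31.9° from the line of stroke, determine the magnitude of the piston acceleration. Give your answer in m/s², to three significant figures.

531

ω = 2π·1652/60 = 173 rad/s
x(θ) = r cosθ + √(L² − r² sin²θ); with ω constant, a = ω²·d²x/dθ².
d²x/dθ² = −r cosθ − r²(cos2θ)/√u − r⁴ sin²2θ/(4u^{3/2}),  u = L² − r² sin²θ = 0.00196043 m².
Substituting r = 0.0172 m, L = 0.0452 m, θ = 31.9°: d²x/dθ² = -0.017755 m.
a = ω²·d²x/dθ² = (173)²·(-0.017755) = -531.38 m/s²;  |a| = 531.38 m/s².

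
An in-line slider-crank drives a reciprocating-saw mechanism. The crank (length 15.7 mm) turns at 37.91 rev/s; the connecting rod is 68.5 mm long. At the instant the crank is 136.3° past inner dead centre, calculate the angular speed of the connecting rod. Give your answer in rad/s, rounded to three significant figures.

ω = 238.2 rad/s (converted from 37.91 rev/s).
The rod makes angle φ with the slider axis where L sinφ = r sinθ; differentiating, L cosφ·φ̇ = r ω cosθ.
L cosφ = √(L² − r² sin²θ) = 0.067636 m.
|ω_rod| = r ω |cosθ| / √(L² − r² sin²θ) = 0.0157·238.2·0.72297/0.067636 = 39.974 rad/s.

40.0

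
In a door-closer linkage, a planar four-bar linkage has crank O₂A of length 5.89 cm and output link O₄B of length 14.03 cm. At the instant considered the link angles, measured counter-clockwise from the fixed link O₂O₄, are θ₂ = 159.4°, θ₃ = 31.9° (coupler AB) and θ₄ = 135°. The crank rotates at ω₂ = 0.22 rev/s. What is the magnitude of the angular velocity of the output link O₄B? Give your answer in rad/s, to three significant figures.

0.473

ω₂ = 1.382 rad/s (from 0.22 rev/s).
Differentiating the loop-closure r₂e^{iθ₂}+r₃e^{iθ₃}=r₁+r₄e^{iθ₄} gives r₂ω₂e^{iθ₂}+r₃ω₃e^{iθ₃}=r₄ω₄e^{iθ₄}.
Eliminating the other unknown: ω₄ = r₂ω₂ sin(θ₂−θ₃) / [r₄ sin(θ₄−θ₃)].
Numerator sine = +0.79335; denominator sine = +0.97398.
Result = 0.0589·1.382·(+0.79335) / (0.1403·(+0.97398)) = +0.47269 rad/s; magnitude 0.47269 rad/s.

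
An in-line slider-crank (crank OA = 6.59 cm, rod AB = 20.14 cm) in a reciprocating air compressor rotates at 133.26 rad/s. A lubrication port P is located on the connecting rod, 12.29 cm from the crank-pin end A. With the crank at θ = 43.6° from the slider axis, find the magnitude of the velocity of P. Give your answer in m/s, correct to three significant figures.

7.38

ω = 133.3 rad/s.  Crank-pin speed |V_A| = rω = 8.7818 m/s, perpendicular to OA.
Rod angle: sinφ = −(r/L) sinθ ⇒ φ = -13.041°; ω_rod = −rω cosθ/√(L²−r²sin²θ) = -32.413 rad/s.
V_P = V_A + ω_rod × AP, with AP = 0.1229 m along the rod.
Components: V_Px = −rω sinθ − a·ω_rod·sinφ = -6.955 m/s;  V_Py = rω cosθ + a·ω_rod·cosφ = +2.4788 m/s.
|V_P| = √(V_Px² + V_Py²) = 7.3835 m/s.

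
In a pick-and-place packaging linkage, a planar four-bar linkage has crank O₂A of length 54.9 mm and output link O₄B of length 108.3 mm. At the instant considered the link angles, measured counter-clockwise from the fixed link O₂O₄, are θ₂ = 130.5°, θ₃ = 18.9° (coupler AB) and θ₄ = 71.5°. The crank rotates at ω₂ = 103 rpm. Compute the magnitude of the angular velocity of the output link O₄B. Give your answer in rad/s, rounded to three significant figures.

6.40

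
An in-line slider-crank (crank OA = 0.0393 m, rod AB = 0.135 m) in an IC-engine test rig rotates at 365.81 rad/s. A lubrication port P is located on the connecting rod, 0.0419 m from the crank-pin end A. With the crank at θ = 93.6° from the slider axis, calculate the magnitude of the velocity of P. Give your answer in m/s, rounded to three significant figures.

ω = 365.8 rad/s.  Crank-pin speed |V_A| = rω = 14.376 m/s, perpendicular to OA.
Rod angle: sinφ = −(r/L) sinθ ⇒ φ = -16.890°; ω_rod = −rω cosθ/√(L²−r²sin²θ) = +6.9881 rad/s.
V_P = V_A + ω_rod × AP, with AP = 0.0419 m along the rod.
Components: V_Px = −rω sinθ − a·ω_rod·sinφ = -14.263 m/s;  V_Py = rω cosθ + a·ω_rod·cosφ = -0.62253 m/s.
|V_P| = √(V_Px² + V_Py²) = 14.276 m/s.

14.3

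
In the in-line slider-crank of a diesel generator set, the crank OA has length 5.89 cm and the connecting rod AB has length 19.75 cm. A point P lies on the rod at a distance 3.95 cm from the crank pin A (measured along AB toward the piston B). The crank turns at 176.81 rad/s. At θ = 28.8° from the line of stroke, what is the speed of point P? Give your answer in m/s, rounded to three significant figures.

9.01

ω = 176.8 rad/s.  Crank-pin speed |V_A| = rω = 10.414 m/s, perpendicular to OA.
Rod angle: sinφ = −(r/L) sinθ ⇒ φ = -8.260°; ω_rod = −rω cosθ/√(L²−r²sin²θ) = -46.692 rad/s.
V_P = V_A + ω_rod × AP, with AP = 0.0395 m along the rod.
Components: V_Px = −rω sinθ − a·ω_rod·sinφ = -5.282 m/s;  V_Py = rω cosθ + a·ω_rod·cosφ = +7.3008 m/s.
|V_P| = √(V_Px² + V_Py²) = 9.0111 m/s.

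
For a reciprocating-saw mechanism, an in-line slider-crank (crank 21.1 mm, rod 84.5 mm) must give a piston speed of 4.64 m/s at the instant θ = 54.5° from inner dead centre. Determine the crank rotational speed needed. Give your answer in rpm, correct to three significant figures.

For an in-line slider-crank, |v_piston| = rω|sinθ|·[1 + r cosθ/√(L² − r² sin²θ)].
With r = 0.0211 m, L = 0.0845 m, θ = 54.5°: the bracketed kinematic factor |dx/dθ| = 0.019722 m.
ω = v/|dx/dθ| = 4.64/0.019722 = 235.27 rad/s.
N = 60ω/(2π) = 2246.7 rpm.

2250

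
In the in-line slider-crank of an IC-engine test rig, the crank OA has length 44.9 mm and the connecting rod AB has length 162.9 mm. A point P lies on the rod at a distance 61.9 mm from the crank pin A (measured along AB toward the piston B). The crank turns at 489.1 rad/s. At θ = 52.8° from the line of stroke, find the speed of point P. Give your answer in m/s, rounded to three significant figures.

20.4

ω = 489.1 rad/s.  Crank-pin speed |V_A| = rω = 21.961 m/s, perpendicular to OA.
Rod angle: sinφ = −(r/L) sinθ ⇒ φ = -12.682°; ω_rod = −rω cosθ/√(L²−r²sin²θ) = -83.544 rad/s.
V_P = V_A + ω_rod × AP, with AP = 0.0619 m along the rod.
Components: V_Px = −rω sinθ − a·ω_rod·sinφ = -18.628 m/s;  V_Py = rω cosθ + a·ω_rod·cosφ = +8.2321 m/s.
|V_P| = √(V_Px² + V_Py²) = 20.366 m/s.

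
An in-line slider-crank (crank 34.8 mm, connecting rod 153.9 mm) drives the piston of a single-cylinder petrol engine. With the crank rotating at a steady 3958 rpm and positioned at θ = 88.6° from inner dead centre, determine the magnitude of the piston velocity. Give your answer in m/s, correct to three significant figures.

ω = 2π·3958/60 = 414.5 rad/s
For an in-line slider-crank, x = r cosθ + √(L² − r² sin²θ), so v = −rω sinθ·[1 + r cosθ/√(L² − r² sin²θ)].
With r = 0.0348 m, L = 0.1539 m, θ = 88.6°: √(L² − r² sin²θ) = 0.14992 m.
v = −0.0348·414.5·0.99970·[1 + 0.0348·0.02443/0.14992] = -14.501 m/s.
|v| = 14.501 m/s.

14.5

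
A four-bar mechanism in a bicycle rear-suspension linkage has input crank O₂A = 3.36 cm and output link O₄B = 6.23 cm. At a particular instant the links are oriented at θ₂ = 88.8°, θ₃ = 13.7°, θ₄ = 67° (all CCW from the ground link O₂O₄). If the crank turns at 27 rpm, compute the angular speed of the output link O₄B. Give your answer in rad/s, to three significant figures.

1.84

ω₂ = 2.827 rad/s (from 27 rpm).
Differentiating the loop-closure r₂e^{iθ₂}+r₃e^{iθ₃}=r₁+r₄e^{iθ₄} gives r₂ω₂e^{iθ₂}+r₃ω₃e^{iθ₃}=r₄ω₄e^{iθ₄}.
Eliminating the other unknown: ω₄ = r₂ω₂ sin(θ₂−θ₃) / [r₄ sin(θ₄−θ₃)].
Numerator sine = +0.96638; denominator sine = +0.80178.
Result = 0.0336·2.827·(+0.96638) / (0.0623·(+0.80178)) = +1.838 rad/s; magnitude 1.838 rad/s.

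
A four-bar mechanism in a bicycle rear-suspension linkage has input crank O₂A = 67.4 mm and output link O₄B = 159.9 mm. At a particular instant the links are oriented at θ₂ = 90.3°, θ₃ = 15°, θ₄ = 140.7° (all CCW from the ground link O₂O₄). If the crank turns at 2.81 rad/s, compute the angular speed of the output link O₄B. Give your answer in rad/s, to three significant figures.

1.41

ω₂ = 2.81 rad/s
Differentiating the loop-closure r₂e^{iθ₂}+r₃e^{iθ₃}=r₁+r₄e^{iθ₄} gives r₂ω₂e^{iθ₂}+r₃ω₃e^{iθ₃}=r₄ω₄e^{iθ₄}.
Eliminating the other unknown: ω₄ = r₂ω₂ sin(θ₂−θ₃) / [r₄ sin(θ₄−θ₃)].
Numerator sine = +0.96727; denominator sine = +0.81208.
Result = 0.0674·2.81·(+0.96727) / (0.1599·(+0.81208)) = +1.4108 rad/s; magnitude 1.4108 rad/s.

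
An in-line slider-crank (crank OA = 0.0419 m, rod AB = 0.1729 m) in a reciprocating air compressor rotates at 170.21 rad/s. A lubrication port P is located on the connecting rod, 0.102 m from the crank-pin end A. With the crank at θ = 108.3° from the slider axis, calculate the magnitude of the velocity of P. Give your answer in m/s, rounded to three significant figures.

ω = 170.2 rad/s.  Crank-pin speed |V_A| = rω = 7.1318 m/s, perpendicular to OA.
Rod angle: sinφ = −(r/L) sinθ ⇒ φ = -13.302°; ω_rod = −rω cosθ/√(L²−r²sin²θ) = +13.309 rad/s.
V_P = V_A + ω_rod × AP, with AP = 0.102 m along the rod.
Components: V_Px = −rω sinθ − a·ω_rod·sinφ = -6.4588 m/s;  V_Py = rω cosθ + a·ω_rod·cosφ = -0.91827 m/s.
|V_P| = √(V_Px² + V_Py²) = 6.5237 m/s.

6.52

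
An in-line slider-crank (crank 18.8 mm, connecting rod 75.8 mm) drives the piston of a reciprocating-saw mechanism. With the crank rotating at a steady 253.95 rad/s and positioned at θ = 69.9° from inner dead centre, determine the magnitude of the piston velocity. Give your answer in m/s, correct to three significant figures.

ω = 253.9 rad/s
For an in-line slider-crank, x = r cosθ + √(L² − r² sin²θ), so v = −rω sinθ·[1 + r cosθ/√(L² − r² sin²θ)].
With r = 0.0188 m, L = 0.0758 m, θ = 69.9°: √(L² − r² sin²θ) = 0.073715 m.
v = −0.0188·253.9·0.93909·[1 + 0.0188·0.34366/0.073715] = -4.8764 m/s.
|v| = 4.8764 m/s.

4.88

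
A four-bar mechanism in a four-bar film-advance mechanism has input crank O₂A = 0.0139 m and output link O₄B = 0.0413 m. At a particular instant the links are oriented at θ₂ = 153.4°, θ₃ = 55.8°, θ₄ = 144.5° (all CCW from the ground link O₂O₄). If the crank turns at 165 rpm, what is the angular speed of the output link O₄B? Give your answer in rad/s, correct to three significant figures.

ω₂ = 17.28 rad/s (from 165 rpm).
Differentiating the loop-closure r₂e^{iθ₂}+r₃e^{iθ₃}=r₁+r₄e^{iθ₄} gives r₂ω₂e^{iθ₂}+r₃ω₃e^{iθ₃}=r₄ω₄e^{iθ₄}.
Eliminating the other unknown: ω₄ = r₂ω₂ sin(θ₂−θ₃) / [r₄ sin(θ₄−θ₃)].
Numerator sine = +0.99122; denominator sine = +0.99974.
Result = 0.0139·17.28·(+0.99122) / (0.0413·(+0.99974)) = +5.7658 rad/s; magnitude 5.7658 rad/s.

5.77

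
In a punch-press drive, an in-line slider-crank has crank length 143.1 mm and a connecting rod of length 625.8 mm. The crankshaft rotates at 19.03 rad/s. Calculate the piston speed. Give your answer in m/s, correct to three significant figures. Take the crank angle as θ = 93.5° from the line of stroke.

ω = 19.03 rad/s
For an in-line slider-crank, x = r cosθ + √(L² − r² sin²θ), so v = −rω sinθ·[1 + r cosθ/√(L² − r² sin²θ)].
With r = 0.1431 m, L = 0.6258 m, θ = 93.5°: √(L² − r² sin²θ) = 0.60928 m.
v = −0.1431·19.03·0.99813·[1 + 0.1431·-0.06105/0.60928] = -2.6791 m/s.
|v| = 2.6791 m/s.

2.68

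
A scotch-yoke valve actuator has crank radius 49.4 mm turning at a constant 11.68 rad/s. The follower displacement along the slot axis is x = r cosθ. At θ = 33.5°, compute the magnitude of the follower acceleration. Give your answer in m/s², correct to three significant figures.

5.62

ω = 11.68 rad/s
x = r cosθ ⇒ ẍ = −rω² cosθ (ω constant).
|a| = rω²|cosθ| = 0.0494·(11.68)²·|cos 33.5°| = 5.6198 m/s².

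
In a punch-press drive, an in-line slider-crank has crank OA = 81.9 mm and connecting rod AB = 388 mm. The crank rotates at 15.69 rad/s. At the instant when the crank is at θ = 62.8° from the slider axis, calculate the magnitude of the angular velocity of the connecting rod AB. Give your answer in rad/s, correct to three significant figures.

ω = 15.69 rad/s
The rod makes angle φ with the slider axis where L sinφ = r sinθ; differentiating, L cosφ·φ̇ = r ω cosθ.
L cosφ = √(L² − r² sin²θ) = 0.3811 m.
|ω_rod| = r ω |cosθ| / √(L² − r² sin²θ) = 0.0819·15.69·0.45710/0.3811 = 1.5413 rad/s.

1.54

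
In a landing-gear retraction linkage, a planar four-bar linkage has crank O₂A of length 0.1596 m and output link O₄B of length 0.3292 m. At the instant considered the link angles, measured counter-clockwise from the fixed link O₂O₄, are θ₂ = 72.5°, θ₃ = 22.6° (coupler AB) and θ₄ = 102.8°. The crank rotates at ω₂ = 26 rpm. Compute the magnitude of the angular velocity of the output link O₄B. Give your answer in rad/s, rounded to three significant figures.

ω₂ = 2.723 rad/s (from 26 rpm).
Differentiating the loop-closure r₂e^{iθ₂}+r₃e^{iθ₃}=r₁+r₄e^{iθ₄} gives r₂ω₂e^{iθ₂}+r₃ω₃e^{iθ₃}=r₄ω₄e^{iθ₄}.
Eliminating the other unknown: ω₄ = r₂ω₂ sin(θ₂−θ₃) / [r₄ sin(θ₄−θ₃)].
Numerator sine = +0.76492; denominator sine = +0.98541.
Result = 0.1596·2.723·(+0.76492) / (0.3292·(+0.98541)) = +1.0247 rad/s; magnitude 1.0247 rad/s.

1.02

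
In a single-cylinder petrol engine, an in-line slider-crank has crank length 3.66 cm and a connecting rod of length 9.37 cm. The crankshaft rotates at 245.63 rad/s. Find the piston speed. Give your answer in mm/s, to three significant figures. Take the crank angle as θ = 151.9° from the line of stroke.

ω = 245.6 rad/s
For an in-line slider-crank, x = r cosθ + √(L² − r² sin²θ), so v = −rω sinθ·[1 + r cosθ/√(L² − r² sin²θ)].
With r = 0.0366 m, L = 0.0937 m, θ = 151.9°: √(L² − r² sin²θ) = 0.092101 m.
v = −0.0366·245.6·0.47101·[1 + 0.0366·-0.88213/0.092101] = -2.75 m/s.
|v| = 2.75 m/s = 2750 mm/s.

2750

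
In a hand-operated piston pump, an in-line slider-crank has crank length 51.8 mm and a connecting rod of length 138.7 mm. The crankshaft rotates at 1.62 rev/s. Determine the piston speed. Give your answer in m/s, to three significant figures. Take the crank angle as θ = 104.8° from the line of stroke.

0.458

ω = 2π·1.62 = 10.18 rad/s
For an in-line slider-crank, x = r cosθ + √(L² − r² sin²θ), so v = −rω sinθ·[1 + r cosθ/√(L² − r² sin²θ)].
With r = 0.0518 m, L = 0.1387 m, θ = 104.8°: √(L² − r² sin²θ) = 0.12934 m.
v = −0.0518·10.18·0.96682·[1 + 0.0518·-0.25545/0.12934] = -0.45762 m/s.
|v| = 0.45762 m/s.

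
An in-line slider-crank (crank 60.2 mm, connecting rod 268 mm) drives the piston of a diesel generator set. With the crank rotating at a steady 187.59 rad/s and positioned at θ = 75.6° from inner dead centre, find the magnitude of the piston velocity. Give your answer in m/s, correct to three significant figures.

11.6

ω = 187.6 rad/s
For an in-line slider-crank, x = r cosθ + √(L² − r² sin²θ), so v = −rω sinθ·[1 + r cosθ/√(L² − r² sin²θ)].
With r = 0.0602 m, L = 0.268 m, θ = 75.6°: √(L² − r² sin²θ) = 0.26158 m.
v = −0.0602·187.6·0.96858·[1 + 0.0602·0.24869/0.26158] = -11.564 m/s.
|v| = 11.564 m/s.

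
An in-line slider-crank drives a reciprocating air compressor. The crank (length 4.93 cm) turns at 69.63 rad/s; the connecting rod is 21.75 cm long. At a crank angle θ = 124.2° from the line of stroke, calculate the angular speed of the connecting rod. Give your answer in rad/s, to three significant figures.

9.03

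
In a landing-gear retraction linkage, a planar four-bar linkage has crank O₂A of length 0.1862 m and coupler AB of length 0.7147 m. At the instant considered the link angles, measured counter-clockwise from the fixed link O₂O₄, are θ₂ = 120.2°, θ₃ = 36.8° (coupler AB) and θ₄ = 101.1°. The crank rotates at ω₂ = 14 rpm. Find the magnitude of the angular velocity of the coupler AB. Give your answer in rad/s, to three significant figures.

0.139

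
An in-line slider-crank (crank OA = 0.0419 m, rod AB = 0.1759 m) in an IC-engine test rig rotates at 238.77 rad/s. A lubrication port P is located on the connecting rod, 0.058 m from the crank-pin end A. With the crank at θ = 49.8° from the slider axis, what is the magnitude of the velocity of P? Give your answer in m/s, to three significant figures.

9.13

ω = 238.8 rad/s.  Crank-pin speed |V_A| = rω = 10.004 m/s, perpendicular to OA.
Rod angle: sinφ = −(r/L) sinθ ⇒ φ = -10.483°; ω_rod = −rω cosθ/√(L²−r²sin²θ) = -37.334 rad/s.
V_P = V_A + ω_rod × AP, with AP = 0.058 m along the rod.
Components: V_Px = −rω sinθ − a·ω_rod·sinφ = -8.0353 m/s;  V_Py = rω cosθ + a·ω_rod·cosφ = +4.3282 m/s.
|V_P| = √(V_Px² + V_Py²) = 9.1269 m/s.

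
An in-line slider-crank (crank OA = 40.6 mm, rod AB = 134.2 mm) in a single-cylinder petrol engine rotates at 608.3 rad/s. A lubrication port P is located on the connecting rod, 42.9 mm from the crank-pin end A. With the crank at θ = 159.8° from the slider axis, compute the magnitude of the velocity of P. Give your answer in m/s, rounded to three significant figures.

ω = 608.3 rad/s.  Crank-pin speed |V_A| = rω = 24.697 m/s, perpendicular to OA.
Rod angle: sinφ = −(r/L) sinθ ⇒ φ = -5.996°; ω_rod = −rω cosθ/√(L²−r²sin²θ) = +173.66 rad/s.
V_P = V_A + ω_rod × AP, with AP = 0.0429 m along the rod.
Components: V_Px = −rω sinθ − a·ω_rod·sinφ = -7.7496 m/s;  V_Py = rω cosθ + a·ω_rod·cosφ = -15.769 m/s.
|V_P| = √(V_Px² + V_Py²) = 17.57 m/s.

17.6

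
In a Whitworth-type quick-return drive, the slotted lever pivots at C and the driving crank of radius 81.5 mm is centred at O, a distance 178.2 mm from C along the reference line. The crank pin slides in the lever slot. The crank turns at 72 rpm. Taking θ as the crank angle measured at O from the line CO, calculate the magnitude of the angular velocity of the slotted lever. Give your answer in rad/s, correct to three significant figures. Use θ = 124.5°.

ω = 7.54 rad/s (from 72 rpm).
Crank pin A relative to C: A = (d + r cosθ, r sinθ); lever angle φ = atan2(r sinθ, d + r cosθ).
Differentiating tanφ: φ̇ = rω(d cosθ + r)/(d² + r² + 2dr cosθ).
d² + r² + 2dr cosθ = |CA|² = 0.0219453 m²;  d cosθ + r = -0.019434 m.
|ω_lever| = |0.0815·7.54·-0.019434| / 0.0219453 = 0.54416 rad/s.

0.544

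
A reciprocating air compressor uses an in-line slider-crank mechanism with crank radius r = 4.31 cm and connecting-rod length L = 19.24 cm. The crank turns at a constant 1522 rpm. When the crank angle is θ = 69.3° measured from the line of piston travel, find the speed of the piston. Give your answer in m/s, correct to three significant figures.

ω = 2π·1522/60 = 159.4 rad/s
For an in-line slider-crank, x = r cosθ + √(L² − r² sin²θ), so v = −rω sinθ·[1 + r cosθ/√(L² − r² sin²θ)].
With r = 0.0431 m, L = 0.1924 m, θ = 69.3°: √(L² − r² sin²θ) = 0.18813 m.
v = −0.0431·159.4·0.93544·[1 + 0.0431·0.35347/0.18813] = -6.9463 m/s.
|v| = 6.9463 m/s.

6.95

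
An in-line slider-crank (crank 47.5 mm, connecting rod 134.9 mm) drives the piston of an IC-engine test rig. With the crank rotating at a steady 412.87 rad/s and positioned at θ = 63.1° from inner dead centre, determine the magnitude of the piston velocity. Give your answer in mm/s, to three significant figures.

20400

ω = 412.9 rad/s
For an in-line slider-crank, x = r cosθ + √(L² − r² sin²θ), so v = −rω sinθ·[1 + r cosθ/√(L² − r² sin²θ)].
With r = 0.0475 m, L = 0.1349 m, θ = 63.1°: √(L² − r² sin²θ) = 0.12808 m.
v = −0.0475·412.9·0.89180·[1 + 0.0475·0.45243/0.12808] = -20.424 m/s.
|v| = 20.424 m/s = 20424 mm/s.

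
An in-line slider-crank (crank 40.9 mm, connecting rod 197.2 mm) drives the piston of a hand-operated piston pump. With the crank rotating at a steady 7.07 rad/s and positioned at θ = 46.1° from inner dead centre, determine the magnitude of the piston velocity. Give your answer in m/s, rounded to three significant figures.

ω = 7.07 rad/s
For an in-line slider-crank, x = r cosθ + √(L² − r² sin²θ), so v = −rω sinθ·[1 + r cosθ/√(L² − r² sin²θ)].
With r = 0.0409 m, L = 0.1972 m, θ = 46.1°: √(L² − r² sin²θ) = 0.19499 m.
v = −0.0409·7.07·0.72055·[1 + 0.0409·0.69340/0.19499] = -0.23866 m/s.
|v| = 0.23866 m/s.

0.239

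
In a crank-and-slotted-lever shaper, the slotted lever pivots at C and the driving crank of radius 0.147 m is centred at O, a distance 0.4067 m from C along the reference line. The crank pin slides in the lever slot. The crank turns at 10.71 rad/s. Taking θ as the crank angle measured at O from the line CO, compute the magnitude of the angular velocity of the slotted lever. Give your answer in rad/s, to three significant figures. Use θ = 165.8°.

5.48

ω = 10.71 rad/s
Crank pin A relative to C: A = (d + r cosθ, r sinθ); lever angle φ = atan2(r sinθ, d + r cosθ).
Differentiating tanφ: φ̇ = rω(d cosθ + r)/(d² + r² + 2dr cosθ).
d² + r² + 2dr cosθ = |CA|² = 0.0710975 m²;  d cosθ + r = -0.24727 m.
|ω_lever| = |0.147·10.71·-0.24727| / 0.0710975 = 5.4756 rad/s.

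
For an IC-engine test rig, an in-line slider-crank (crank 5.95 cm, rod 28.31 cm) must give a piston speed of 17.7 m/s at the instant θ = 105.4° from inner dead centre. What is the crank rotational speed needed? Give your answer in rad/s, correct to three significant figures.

327

For an in-line slider-crank, |v_piston| = rω|sinθ|·[1 + r cosθ/√(L² − r² sin²θ)].
With r = 0.0595 m, L = 0.2831 m, θ = 105.4°: the bracketed kinematic factor |dx/dθ| = 0.054094 m.
ω = v/|dx/dθ| = 17.7/0.054094 = 327.21 rad/s.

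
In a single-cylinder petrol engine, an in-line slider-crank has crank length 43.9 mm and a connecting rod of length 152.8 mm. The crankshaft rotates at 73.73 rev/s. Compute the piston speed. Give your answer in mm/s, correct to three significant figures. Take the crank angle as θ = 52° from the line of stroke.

18900

ω = 2π·73.7 = 463.3 rad/s
For an in-line slider-crank, x = r cosθ + √(L² − r² sin²θ), so v = −rω sinθ·[1 + r cosθ/√(L² − r² sin²θ)].
With r = 0.0439 m, L = 0.1528 m, θ = 52°: √(L² − r² sin²θ) = 0.14883 m.
v = −0.0439·463.3·0.78801·[1 + 0.0439·0.61566/0.14883] = -18.936 m/s.
|v| = 18.936 m/s = 18936 mm/s.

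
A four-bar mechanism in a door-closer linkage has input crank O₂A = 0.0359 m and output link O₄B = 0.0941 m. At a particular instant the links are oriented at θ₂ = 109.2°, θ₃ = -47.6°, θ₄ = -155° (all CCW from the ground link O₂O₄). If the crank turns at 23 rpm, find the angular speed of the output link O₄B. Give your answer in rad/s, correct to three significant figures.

ω₂ = 2.409 rad/s (from 23 rpm).
Differentiating the loop-closure r₂e^{iθ₂}+r₃e^{iθ₃}=r₁+r₄e^{iθ₄} gives r₂ω₂e^{iθ₂}+r₃ω₃e^{iθ₃}=r₄ω₄e^{iθ₄}.
Eliminating the other unknown: ω₄ = r₂ω₂ sin(θ₂−θ₃) / [r₄ sin(θ₄−θ₃)].
Numerator sine = +0.39394; denominator sine = -0.95424.
Result = 0.0359·2.409·(+0.39394) / (0.0941·(-0.95424)) = -0.37935 rad/s; magnitude 0.37935 rad/s.

0.379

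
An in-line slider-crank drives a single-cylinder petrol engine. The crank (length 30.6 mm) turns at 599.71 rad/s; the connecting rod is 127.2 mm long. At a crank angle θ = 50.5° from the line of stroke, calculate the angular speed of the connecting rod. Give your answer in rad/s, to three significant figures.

ω = 599.7 rad/s
The rod makes angle φ with the slider axis where L sinφ = r sinθ; differentiating, L cosφ·φ̇ = r ω cosθ.
L cosφ = √(L² − r² sin²θ) = 0.12499 m.
|ω_rod| = r ω |cosθ| / √(L² − r² sin²θ) = 0.0306·599.7·0.63608/0.12499 = 93.39 rad/s.

93.4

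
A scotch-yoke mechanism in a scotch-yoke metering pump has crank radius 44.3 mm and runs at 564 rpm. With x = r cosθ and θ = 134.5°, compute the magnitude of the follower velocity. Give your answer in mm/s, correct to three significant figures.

ω = 59.06 rad/s (from 564 rpm).
x = r cosθ ⇒ ẋ = −rω sinθ.
|v| = rω|sinθ| = 0.0443·59.06·|sin 134.5°| = 1.8662 m/s = 1866.2 mm/s.

1870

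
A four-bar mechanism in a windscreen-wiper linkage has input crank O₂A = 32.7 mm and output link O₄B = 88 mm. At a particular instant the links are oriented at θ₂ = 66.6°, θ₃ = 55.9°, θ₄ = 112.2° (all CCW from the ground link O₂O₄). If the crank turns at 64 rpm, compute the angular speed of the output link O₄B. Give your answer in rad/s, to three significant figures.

ω₂ = 6.702 rad/s (from 64 rpm).
Differentiating the loop-closure r₂e^{iθ₂}+r₃e^{iθ₃}=r₁+r₄e^{iθ₄} gives r₂ω₂e^{iθ₂}+r₃ω₃e^{iθ₃}=r₄ω₄e^{iθ₄}.
Eliminating the other unknown: ω₄ = r₂ω₂ sin(θ₂−θ₃) / [r₄ sin(θ₄−θ₃)].
Numerator sine = +0.18567; denominator sine = +0.83195.
Result = 0.0327·6.702·(+0.18567) / (0.088·(+0.83195)) = +0.55579 rad/s; magnitude 0.55579 rad/s.

0.556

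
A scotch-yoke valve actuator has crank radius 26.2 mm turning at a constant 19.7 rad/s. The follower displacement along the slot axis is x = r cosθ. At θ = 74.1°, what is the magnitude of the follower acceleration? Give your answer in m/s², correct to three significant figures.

ω = 19.7 rad/s
x = r cosθ ⇒ ẍ = −rω² cosθ (ω constant).
|a| = rω²|cosθ| = 0.0262·(19.7)²·|cos 74.1°| = 2.7856 m/s².

2.79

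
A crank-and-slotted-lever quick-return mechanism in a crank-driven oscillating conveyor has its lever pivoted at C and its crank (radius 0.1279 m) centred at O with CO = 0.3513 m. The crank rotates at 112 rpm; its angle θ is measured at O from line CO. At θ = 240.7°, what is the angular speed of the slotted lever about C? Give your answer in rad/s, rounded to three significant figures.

ω = 11.73 rad/s (from 112 rpm).
Crank pin A relative to C: A = (d + r cosθ, r sinθ); lever angle φ = atan2(r sinθ, d + r cosθ).
Differentiating tanφ: φ̇ = rω(d cosθ + r)/(d² + r² + 2dr cosθ).
d² + r² + 2dr cosθ = |CA|² = 0.0957929 m²;  d cosθ + r = -0.04402 m.
|ω_lever| = |0.1279·11.73·-0.04402| / 0.0957929 = 0.68934 rad/s.

0.689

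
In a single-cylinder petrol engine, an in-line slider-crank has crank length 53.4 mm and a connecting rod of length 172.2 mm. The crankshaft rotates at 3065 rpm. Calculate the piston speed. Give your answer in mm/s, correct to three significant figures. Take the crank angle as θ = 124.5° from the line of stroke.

11600

ω = 2π·3065/60 = 321 rad/s
For an in-line slider-crank, x = r cosθ + √(L² − r² sin²θ), so v = −rω sinθ·[1 + r cosθ/√(L² − r² sin²θ)].
With r = 0.0534 m, L = 0.1722 m, θ = 124.5°: √(L² − r² sin²θ) = 0.16648 m.
v = −0.0534·321·0.82413·[1 + 0.0534·-0.56641/0.16648] = -11.559 m/s.
|v| = 11.559 m/s = 11559 mm/s.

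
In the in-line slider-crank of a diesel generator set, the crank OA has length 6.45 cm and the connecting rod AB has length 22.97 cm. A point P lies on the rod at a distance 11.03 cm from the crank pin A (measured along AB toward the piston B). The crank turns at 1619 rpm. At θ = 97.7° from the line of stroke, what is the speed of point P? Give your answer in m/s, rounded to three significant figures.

10.7

ω = 169.5 rad/s.  Crank-pin speed |V_A| = rω = 10.935 m/s, perpendicular to OA.
Rod angle: sinφ = −(r/L) sinθ ⇒ φ = -16.157°; ω_rod = −rω cosθ/√(L²−r²sin²θ) = +6.641 rad/s.
V_P = V_A + ω_rod × AP, with AP = 0.1103 m along the rod.
Components: V_Px = −rω sinθ − a·ω_rod·sinφ = -10.633 m/s;  V_Py = rω cosθ + a·ω_rod·cosφ = -0.76162 m/s.
|V_P| = √(V_Px² + V_Py²) = 10.66 m/s.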